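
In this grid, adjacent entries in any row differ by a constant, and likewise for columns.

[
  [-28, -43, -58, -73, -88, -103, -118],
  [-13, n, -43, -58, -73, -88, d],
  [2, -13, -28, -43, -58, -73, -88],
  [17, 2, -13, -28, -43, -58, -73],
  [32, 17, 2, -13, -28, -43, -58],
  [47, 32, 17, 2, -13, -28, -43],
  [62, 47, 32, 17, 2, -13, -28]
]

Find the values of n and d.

n = -28, d = -103

Along each row the entries change by -15 per step; down each column they change by 15.
Row 2: from -13 at column 1, stepping by -15 to column 2 gives -28.
Row 2: from -13 at column 1, stepping by -15 to column 7 gives -103.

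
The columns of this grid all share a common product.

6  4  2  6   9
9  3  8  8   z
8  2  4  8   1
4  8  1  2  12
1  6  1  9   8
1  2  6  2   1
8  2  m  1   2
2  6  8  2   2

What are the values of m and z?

m = 9, z = 8

Columns 1 and 2 each multiply to 27648, so every column has product 27648.
Column 3: 2×8×4×1×1×6×8 = 3072, so the missing entry is 27648 ÷ 3072 = 9.
Column 5: 9×1×12×8×1×2×2 = 3456, so the missing entry is 27648 ÷ 3456 = 8.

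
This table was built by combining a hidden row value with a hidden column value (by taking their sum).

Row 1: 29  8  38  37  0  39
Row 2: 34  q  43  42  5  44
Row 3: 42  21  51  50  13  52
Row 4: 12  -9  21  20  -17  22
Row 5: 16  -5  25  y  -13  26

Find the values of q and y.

The difference between any two rows is the same in every column — this is an addition table with the headers hidden.
Row 2 minus row 1 is 44 − 39 = 5, so its entry in column 2 is 8 + 5 = 13.
Row 5 minus row 1 is 26 − 39 = -13, so its entry in column 4 is 37 + (-13) = 24.

q = 13, y = 24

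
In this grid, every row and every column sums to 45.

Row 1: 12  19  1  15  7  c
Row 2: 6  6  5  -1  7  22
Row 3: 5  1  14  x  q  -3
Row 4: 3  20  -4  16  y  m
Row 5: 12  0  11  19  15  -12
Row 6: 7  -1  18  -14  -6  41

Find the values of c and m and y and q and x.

c = -9, m = 6, y = 4, q = 18, x = 10

Column 4: 15 − 1 + 16 + 19 − 14 = 35, so its missing entry is 45 − 35 = 10.
Row 3: 5 + 1 + 14 + 10 − 3 = 27, so its missing entry is 45 − 27 = 18.
Column 5: 7 + 7 + 18 + 15 − 6 = 41, so its missing entry is 45 − 41 = 4.
Row 1: 12 + 19 + 1 + 15 + 7 = 54, so its missing entry is 45 − 54 = -9.
Row 4: 3 + 20 − 4 + 16 + 4 = 39, so its missing entry is 45 − 39 = 6.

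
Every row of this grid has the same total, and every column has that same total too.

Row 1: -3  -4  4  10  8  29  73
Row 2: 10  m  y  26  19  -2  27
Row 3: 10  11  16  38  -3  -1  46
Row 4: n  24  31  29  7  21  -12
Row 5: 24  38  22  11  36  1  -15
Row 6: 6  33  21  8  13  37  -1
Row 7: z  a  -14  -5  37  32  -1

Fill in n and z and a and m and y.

Rows 1 and 3 both sum to 117, so that's the common total.
Column 3: 4 + 16 + 31 + 22 + 21 − 14 = 80, so its missing entry is 117 − 80 = 37.
Row 2: 10 + 37 + 26 + 19 − 2 + 27 = 117, so its missing entry is 117 − 117 = 0.
Column 2: -4 + 0 + 11 + 24 + 38 + 33 = 102, so its missing entry is 117 − 102 = 15.
Row 4: 24 + 31 + 29 + 7 + 21 − 12 = 100, so its missing entry is 117 − 100 = 17.
Row 7: 15 − 14 − 5 + 37 + 32 − 1 = 64, so its missing entry is 117 − 64 = 53.

n = 17, z = 53, a = 15, m = 0, y = 37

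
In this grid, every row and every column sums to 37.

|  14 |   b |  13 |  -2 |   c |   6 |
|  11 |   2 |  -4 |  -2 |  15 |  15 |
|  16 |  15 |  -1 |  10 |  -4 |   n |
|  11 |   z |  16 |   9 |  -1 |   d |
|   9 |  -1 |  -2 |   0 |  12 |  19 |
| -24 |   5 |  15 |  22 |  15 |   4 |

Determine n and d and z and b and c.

The known cells in column 5 total 37, leaving 37 − 37 = 0 for the blank.
The known cells in row 1 total 31, leaving 37 − 31 = 6 for the blank.
The known cells in column 2 total 27, leaving 37 − 27 = 10 for the blank.
The known cells in row 3 total 36, leaving 37 − 36 = 1 for the blank.
The known cells in row 4 total 45, leaving 37 − 45 = -8 for the blank.

n = 1, d = -8, z = 10, b = 6, c = 0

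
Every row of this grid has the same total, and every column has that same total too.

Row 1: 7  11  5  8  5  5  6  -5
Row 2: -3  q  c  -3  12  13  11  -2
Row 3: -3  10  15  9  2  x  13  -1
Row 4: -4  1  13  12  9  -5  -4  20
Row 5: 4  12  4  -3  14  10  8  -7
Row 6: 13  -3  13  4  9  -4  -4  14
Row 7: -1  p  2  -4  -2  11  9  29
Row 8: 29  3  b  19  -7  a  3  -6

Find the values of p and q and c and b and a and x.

p = -2, q = 10, c = 4, b = -14, a = 15, x = -3

Rows 1 and 4 both sum to 42, so that's the common total.
Row 7: -1 + 2 − 4 − 2 + 11 + 9 + 29 = 44, so its missing entry is 42 − 44 = -2.
Column 2: 11 + 10 + 1 + 12 − 3 − 2 + 3 = 32, so its missing entry is 42 − 32 = 10.
Row 2: -3 + 10 − 3 + 12 + 13 + 11 − 2 = 38, so its missing entry is 42 − 38 = 4.
Column 3: 5 + 4 + 15 + 13 + 4 + 13 + 2 = 56, so its missing entry is 42 − 56 = -14.
Row 8: 29 + 3 − 14 + 19 − 7 + 3 − 6 = 27, so its missing entry is 42 − 27 = 15.
Row 3: -3 + 10 + 15 + 9 + 2 + 13 − 1 = 45, so its missing entry is 42 − 45 = -3.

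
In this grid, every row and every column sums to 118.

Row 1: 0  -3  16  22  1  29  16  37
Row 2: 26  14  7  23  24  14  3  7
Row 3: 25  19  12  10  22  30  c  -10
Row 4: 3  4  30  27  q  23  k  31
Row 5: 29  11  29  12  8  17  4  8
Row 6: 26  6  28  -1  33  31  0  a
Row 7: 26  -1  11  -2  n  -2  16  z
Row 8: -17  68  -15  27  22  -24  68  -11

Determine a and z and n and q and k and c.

Row 6: 26 + 6 + 28 − 1 + 33 + 31 + 0 = 123, so its missing entry is 118 − 123 = -5.
Column 8: 37 + 7 − 10 + 31 + 8 − 5 − 11 = 57, so its missing entry is 118 − 57 = 61.
Row 7: 26 − 1 + 11 − 2 − 2 + 16 + 61 = 109, so its missing entry is 118 − 109 = 9.
Column 5: 1 + 24 + 22 + 8 + 33 + 9 + 22 = 119, so its missing entry is 118 − 119 = -1.
Row 3: 25 + 19 + 12 + 10 + 22 + 30 − 10 = 108, so its missing entry is 118 − 108 = 10.
Row 4: 3 + 4 + 30 + 27 − 1 + 23 + 31 = 117, so its missing entry is 118 − 117 = 1.

a = -5, z = 61, n = 9, q = -1, k = 1, c = 10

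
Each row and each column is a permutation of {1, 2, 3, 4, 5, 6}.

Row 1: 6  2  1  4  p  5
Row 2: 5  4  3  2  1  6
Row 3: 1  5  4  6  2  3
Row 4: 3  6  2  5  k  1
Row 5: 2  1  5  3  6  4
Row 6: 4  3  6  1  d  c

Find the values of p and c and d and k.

p = 3, c = 2, d = 5, k = 4

At (row 6, col 6): column 6 already has {1, 3, 4, 5, 6}, so the value is 2.
At (row 6, col 5): row 6 already has {1, 2, 3, 4, 6}, so the value is 5.
For row 1, column 5: row 1 already has {1, 2, 4, 5, 6}; that leaves 3.
At (row 4, col 5): row 4 already has {1, 2, 3, 5, 6}, so the value is 4.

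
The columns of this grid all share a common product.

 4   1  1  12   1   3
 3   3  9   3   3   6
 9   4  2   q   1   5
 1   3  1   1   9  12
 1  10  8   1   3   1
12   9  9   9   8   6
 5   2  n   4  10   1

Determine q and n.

q = 5, n = 5

Columns 1 and 2 each multiply to 6480, so every column has product 6480.
Column 4: 12×3×1×1×9×4 = 1296, so the missing entry is 6480 ÷ 1296 = 5.
Column 3: 1×9×2×1×8×9 = 1296, so the missing entry is 6480 ÷ 1296 = 5.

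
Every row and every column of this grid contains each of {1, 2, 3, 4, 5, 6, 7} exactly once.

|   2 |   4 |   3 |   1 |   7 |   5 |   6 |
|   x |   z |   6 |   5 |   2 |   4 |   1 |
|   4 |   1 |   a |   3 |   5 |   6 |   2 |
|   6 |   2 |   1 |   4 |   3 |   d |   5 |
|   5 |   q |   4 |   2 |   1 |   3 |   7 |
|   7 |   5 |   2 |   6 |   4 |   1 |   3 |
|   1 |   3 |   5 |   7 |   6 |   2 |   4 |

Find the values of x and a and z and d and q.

x = 3, a = 7, z = 7, d = 7, q = 6

At (row 3, col 3): row 3 already has {1, 2, 3, 4, 5, 6}, so the value is 7.
At (row 2, col 1): column 1 already has {1, 2, 4, 5, 6, 7}, so the value is 3.
At (row 2, col 2): row 2 already has {1, 2, 3, 4, 5, 6}, so the value is 7.
Cell (5,2): row 5 already has {1, 2, 3, 4, 5, 7} → 6.
Cell (4,6): row 4 already has {1, 2, 3, 4, 5, 6} → 7.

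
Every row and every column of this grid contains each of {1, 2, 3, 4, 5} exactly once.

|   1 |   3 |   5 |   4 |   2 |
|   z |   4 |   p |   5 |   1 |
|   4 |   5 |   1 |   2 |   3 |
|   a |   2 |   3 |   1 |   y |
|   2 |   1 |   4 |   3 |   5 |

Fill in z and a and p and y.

z = 3, a = 5, p = 2, y = 4

For row 2, column 3: column 3 already has {1, 3, 4, 5}; that leaves 2.
Cell (2,1): row 2 already has {1, 2, 4, 5} → 3.
For row 4, column 5: column 5 already has {1, 2, 3, 5}; that leaves 4.
Cell (4,1): row 4 already has {1, 2, 3, 4} → 5.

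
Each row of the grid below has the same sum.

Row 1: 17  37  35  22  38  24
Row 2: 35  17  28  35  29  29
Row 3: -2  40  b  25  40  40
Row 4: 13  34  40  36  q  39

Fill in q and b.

Row 1 sums to 173 and so does row 2; that's the common total.
In row 4 the known cells total 162, leaving 173 − 162 = 11.
In row 3 the known cells total 143, leaving 173 − 143 = 30.

q = 11, b = 30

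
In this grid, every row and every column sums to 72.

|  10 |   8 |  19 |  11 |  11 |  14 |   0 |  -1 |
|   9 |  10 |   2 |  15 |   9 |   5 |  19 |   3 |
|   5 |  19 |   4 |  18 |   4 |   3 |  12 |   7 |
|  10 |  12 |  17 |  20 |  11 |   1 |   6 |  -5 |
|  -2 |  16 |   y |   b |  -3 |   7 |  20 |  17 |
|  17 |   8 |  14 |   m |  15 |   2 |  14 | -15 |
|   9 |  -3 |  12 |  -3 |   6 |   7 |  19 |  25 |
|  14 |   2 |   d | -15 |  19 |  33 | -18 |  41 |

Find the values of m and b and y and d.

m = 17, b = 9, y = 8, d = -4

Row 6 has 17 + 8 + 14 + 15 + 2 + 14 − 15 = 55; the blank must be 72 − 55 = 17.
Row 8 has 14 + 2 − 15 + 19 + 33 − 18 + 41 = 76; the blank must be 72 − 76 = -4.
Column 3 has 19 + 2 + 4 + 17 + 14 + 12 − 4 = 64; the blank must be 72 − 64 = 8.
Row 5 has -2 + 16 + 8 − 3 + 7 + 20 + 17 = 63; the blank must be 72 − 63 = 9.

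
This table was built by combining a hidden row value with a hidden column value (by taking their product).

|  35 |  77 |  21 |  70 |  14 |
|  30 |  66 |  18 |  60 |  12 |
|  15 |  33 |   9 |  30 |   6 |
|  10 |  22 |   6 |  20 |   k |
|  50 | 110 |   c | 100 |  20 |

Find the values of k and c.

Each row is a constant multiple of every other row — this is a multiplication table with the headers hidden.
Row 4 is 10/35 = 2/7 times row 1, so its entry in column 5 is 14 × 2/7 = 4.
Row 5 is 50/35 = 10/7 times row 1, so its entry in column 3 is 21 × 10/7 = 30.

k = 4, c = 30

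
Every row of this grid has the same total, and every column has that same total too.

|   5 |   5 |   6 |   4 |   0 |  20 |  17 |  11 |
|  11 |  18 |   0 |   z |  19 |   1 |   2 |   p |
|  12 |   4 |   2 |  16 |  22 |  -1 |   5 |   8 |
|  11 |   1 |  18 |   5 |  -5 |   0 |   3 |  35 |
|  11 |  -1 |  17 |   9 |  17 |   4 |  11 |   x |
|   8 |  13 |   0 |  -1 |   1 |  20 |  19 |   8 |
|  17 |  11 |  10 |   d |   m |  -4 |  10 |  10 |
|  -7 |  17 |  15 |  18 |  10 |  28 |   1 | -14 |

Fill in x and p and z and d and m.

x = 0, p = 10, z = 7, d = 10, m = 4

Rows 1 and 3 both sum to 68, so that's the common total.
Column 5: 0 + 19 + 22 − 5 + 17 + 1 + 10 = 64, so its missing entry is 68 − 64 = 4.
Row 7: 17 + 11 + 10 + 4 − 4 + 10 + 10 = 58, so its missing entry is 68 − 58 = 10.
Column 4: 4 + 16 + 5 + 9 − 1 + 10 + 18 = 61, so its missing entry is 68 − 61 = 7.
Row 2: 11 + 18 + 0 + 7 + 19 + 1 + 2 = 58, so its missing entry is 68 − 58 = 10.
Row 5: 11 − 1 + 17 + 9 + 17 + 4 + 11 = 68, so its missing entry is 68 − 68 = 0.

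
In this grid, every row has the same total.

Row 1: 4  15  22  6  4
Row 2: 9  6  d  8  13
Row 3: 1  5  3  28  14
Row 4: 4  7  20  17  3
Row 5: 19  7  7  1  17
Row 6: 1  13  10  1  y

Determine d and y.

Row 3 sums to 51 and so does row 4; that's the common total.
In row 2 the known cells total 36, leaving 51 − 36 = 15.
In row 6 the known cells total 25, leaving 51 − 25 = 26.

d = 15, y = 26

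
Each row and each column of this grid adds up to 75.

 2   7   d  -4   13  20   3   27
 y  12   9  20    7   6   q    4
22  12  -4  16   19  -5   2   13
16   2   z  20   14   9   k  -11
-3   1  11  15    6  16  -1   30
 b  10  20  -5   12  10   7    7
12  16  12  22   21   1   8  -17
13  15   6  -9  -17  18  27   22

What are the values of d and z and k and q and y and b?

Row 1 has 2 + 7 − 4 + 13 + 20 + 3 + 27 = 68; the blank must be 75 − 68 = 7.
Row 6 has 10 + 20 − 5 + 12 + 10 + 7 + 7 = 61; the blank must be 75 − 61 = 14.
Column 1 has 2 + 22 + 16 − 3 + 14 + 12 + 13 = 76; the blank must be 75 − 76 = -1.
Row 2 has -1 + 12 + 9 + 20 + 7 + 6 + 4 = 57; the blank must be 75 − 57 = 18.
Column 7 has 3 + 18 + 2 − 1 + 7 + 8 + 27 = 64; the blank must be 75 − 64 = 11.
Row 4 has 16 + 2 + 20 + 14 + 9 + 11 − 11 = 61; the blank must be 75 − 61 = 14.

d = 7, z = 14, k = 11, q = 18, y = -1, b = 14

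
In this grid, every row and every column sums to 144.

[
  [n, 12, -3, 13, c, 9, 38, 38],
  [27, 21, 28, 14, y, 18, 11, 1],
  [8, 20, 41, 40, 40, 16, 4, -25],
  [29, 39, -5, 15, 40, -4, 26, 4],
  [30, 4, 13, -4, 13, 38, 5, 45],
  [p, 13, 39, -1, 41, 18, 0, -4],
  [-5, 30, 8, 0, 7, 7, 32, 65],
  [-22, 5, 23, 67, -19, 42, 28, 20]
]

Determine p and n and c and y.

p = 38, n = 39, c = -2, y = 24

Row 2 has 27 + 21 + 28 + 14 + 18 + 11 + 1 = 120; the blank must be 144 − 120 = 24.
Row 6 has 13 + 39 − 1 + 41 + 18 + 0 − 4 = 106; the blank must be 144 − 106 = 38.
Column 5 has 24 + 40 + 40 + 13 + 41 + 7 − 19 = 146; the blank must be 144 − 146 = -2.
Row 1 has 12 − 3 + 13 − 2 + 9 + 38 + 38 = 105; the blank must be 144 − 105 = 39.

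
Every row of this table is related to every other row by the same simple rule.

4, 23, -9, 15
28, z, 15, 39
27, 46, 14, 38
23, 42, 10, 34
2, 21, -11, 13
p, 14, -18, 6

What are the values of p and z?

p = -5, z = 47

The difference between any two rows is the same in every column — this is an addition table with the headers hidden.
Row 6 minus row 1 is 6 − 15 = -9, so its entry in column 1 is 4 + (-9) = -5.
Row 2 minus row 1 is 39 − 15 = 24, so its entry in column 2 is 23 + 24 = 47.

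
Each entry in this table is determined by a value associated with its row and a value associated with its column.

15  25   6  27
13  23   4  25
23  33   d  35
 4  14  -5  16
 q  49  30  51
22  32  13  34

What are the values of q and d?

q = 39, d = 14

The difference between any two rows is the same in every column — this is an addition table with the headers hidden.
Row 5 minus row 1 is 51 − 27 = 24, so its entry in column 1 is 15 + 24 = 39.
Row 3 minus row 1 is 35 − 27 = 8, so its entry in column 3 is 6 + 8 = 14.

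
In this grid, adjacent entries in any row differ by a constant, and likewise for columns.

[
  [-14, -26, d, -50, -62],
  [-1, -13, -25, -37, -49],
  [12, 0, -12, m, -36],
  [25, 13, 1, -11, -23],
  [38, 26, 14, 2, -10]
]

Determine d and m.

Along each row the entries change by -12 per step; down each column they change by 13.
Row 1: from -14 at column 1, stepping by -12 to column 3 gives -38.
Row 3: from 12 at column 1, stepping by -12 to column 4 gives -24.

d = -38, m = -24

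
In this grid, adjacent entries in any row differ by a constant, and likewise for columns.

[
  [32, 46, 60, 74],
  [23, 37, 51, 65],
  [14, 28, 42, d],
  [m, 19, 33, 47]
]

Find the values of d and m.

Along each row the entries change by 14 per step; down each column they change by -9.
Row 3: from 14 at column 1, stepping by 14 to column 4 gives 56.
Row 4: from 19 at column 2, stepping by 14 to column 1 gives 5.

d = 56, m = 5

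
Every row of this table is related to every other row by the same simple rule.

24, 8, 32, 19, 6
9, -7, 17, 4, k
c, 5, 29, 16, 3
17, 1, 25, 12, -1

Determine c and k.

c = 21, k = -9

The difference between any two rows is the same in every column — this is an addition table with the headers hidden.
Row 3 minus row 1 is 16 − 19 = -3, so its entry in column 1 is 24 + (-3) = 21.
Row 2 minus row 1 is 4 − 19 = -15, so its entry in column 5 is 6 + (-15) = -9.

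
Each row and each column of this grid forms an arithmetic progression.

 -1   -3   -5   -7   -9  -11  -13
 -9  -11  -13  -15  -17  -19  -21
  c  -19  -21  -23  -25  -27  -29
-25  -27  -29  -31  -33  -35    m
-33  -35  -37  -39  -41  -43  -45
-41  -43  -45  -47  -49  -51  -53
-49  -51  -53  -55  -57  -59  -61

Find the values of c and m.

c = -17, m = -37

Along each row the entries change by -2 per step; down each column they change by -8.
Row 3: from -19 at column 2, stepping by -2 to column 1 gives -17.
Row 4: from -25 at column 1, stepping by -2 to column 7 gives -37.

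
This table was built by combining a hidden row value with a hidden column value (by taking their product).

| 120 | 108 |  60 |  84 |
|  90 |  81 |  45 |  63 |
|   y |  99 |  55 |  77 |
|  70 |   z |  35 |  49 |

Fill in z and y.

z = 63, y = 110

Each row is a constant multiple of every other row — this is a multiplication table with the headers hidden.
Row 4 is 35/60 = 7/12 times row 1, so its entry in column 2 is 108 × 7/12 = 63.
Row 3 is 55/60 = 11/12 times row 1, so its entry in column 1 is 120 × 11/12 = 110.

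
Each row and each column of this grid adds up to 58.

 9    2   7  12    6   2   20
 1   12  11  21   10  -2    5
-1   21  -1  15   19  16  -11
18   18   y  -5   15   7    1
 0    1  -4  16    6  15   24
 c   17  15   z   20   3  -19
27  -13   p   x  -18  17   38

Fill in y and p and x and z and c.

y = 4, p = 26, x = -19, z = 18, c = 4

Column 1: 9 + 1 − 1 + 18 + 0 + 27 = 54, so its missing entry is 58 − 54 = 4.
Row 6: 4 + 17 + 15 + 20 + 3 − 19 = 40, so its missing entry is 58 − 40 = 18.
Row 4: 18 + 18 − 5 + 15 + 7 + 1 = 54, so its missing entry is 58 − 54 = 4.
Column 3: 7 + 11 − 1 + 4 − 4 + 15 = 32, so its missing entry is 58 − 32 = 26.
Row 7: 27 − 13 + 26 − 18 + 17 + 38 = 77, so its missing entry is 58 − 77 = -19.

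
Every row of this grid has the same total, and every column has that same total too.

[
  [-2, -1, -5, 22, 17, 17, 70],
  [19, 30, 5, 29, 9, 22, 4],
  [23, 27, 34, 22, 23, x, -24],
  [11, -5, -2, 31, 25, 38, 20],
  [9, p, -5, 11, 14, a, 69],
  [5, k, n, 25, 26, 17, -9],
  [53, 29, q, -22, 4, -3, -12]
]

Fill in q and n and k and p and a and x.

q = 69, n = 22, k = 32, p = 6, a = 14, x = 13

Rows 1 and 2 both sum to 118, so that's the common total.
The known cells in row 7 total 49, leaving 118 − 49 = 69 for the blank.
The known cells in row 3 total 105, leaving 118 − 105 = 13 for the blank.
The known cells in column 6 total 104, leaving 118 − 104 = 14 for the blank.
The known cells in row 5 total 112, leaving 118 − 112 = 6 for the blank.
The known cells in column 2 total 86, leaving 118 − 86 = 32 for the blank.
The known cells in row 6 total 96, leaving 118 − 96 = 22 for the blank.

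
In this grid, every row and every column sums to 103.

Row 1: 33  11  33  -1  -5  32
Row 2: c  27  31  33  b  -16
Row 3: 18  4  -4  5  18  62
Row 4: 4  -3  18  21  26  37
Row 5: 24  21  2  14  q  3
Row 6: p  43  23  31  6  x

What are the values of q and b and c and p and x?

Row 5 has 24 + 21 + 2 + 14 + 3 = 64; the blank must be 103 − 64 = 39.
Column 6 has 32 − 16 + 62 + 37 + 3 = 118; the blank must be 103 − 118 = -15.
Column 5 has -5 + 18 + 26 + 39 + 6 = 84; the blank must be 103 − 84 = 19.
Row 6 has 43 + 23 + 31 + 6 − 15 = 88; the blank must be 103 − 88 = 15.
Row 2 has 27 + 31 + 33 + 19 − 16 = 94; the blank must be 103 − 94 = 9.

q = 39, b = 19, c = 9, p = 15, x = -15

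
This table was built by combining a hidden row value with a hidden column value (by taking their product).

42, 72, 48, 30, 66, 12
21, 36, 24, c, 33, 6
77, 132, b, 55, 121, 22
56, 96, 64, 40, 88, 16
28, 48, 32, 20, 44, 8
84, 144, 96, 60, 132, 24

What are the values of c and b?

Each row is a constant multiple of every other row — this is a multiplication table with the headers hidden.
Row 2 is 21/42 = 1/2 times row 1, so its entry in column 4 is 30 × 1/2 = 15.
Row 3 is 77/42 = 11/6 times row 1, so its entry in column 3 is 48 × 11/6 = 88.

c = 15, b = 88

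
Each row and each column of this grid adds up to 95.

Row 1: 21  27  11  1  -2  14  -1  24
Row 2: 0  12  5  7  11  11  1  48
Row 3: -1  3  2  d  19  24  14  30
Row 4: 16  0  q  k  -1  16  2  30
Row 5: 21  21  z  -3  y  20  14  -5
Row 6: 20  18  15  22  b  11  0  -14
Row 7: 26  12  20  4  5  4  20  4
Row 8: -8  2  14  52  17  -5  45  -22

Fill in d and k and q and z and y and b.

Row 6: 20 + 18 + 15 + 22 + 11 + 0 − 14 = 72, so its missing entry is 95 − 72 = 23.
Column 5: -2 + 11 + 19 − 1 + 23 + 5 + 17 = 72, so its missing entry is 95 − 72 = 23.
Row 5: 21 + 21 − 3 + 23 + 20 + 14 − 5 = 91, so its missing entry is 95 − 91 = 4.
Row 3: -1 + 3 + 2 + 19 + 24 + 14 + 30 = 91, so its missing entry is 95 − 91 = 4.
Column 4: 1 + 7 + 4 − 3 + 22 + 4 + 52 = 87, so its missing entry is 95 − 87 = 8.
Row 4: 16 + 0 + 8 − 1 + 16 + 2 + 30 = 71, so its missing entry is 95 − 71 = 24.

d = 4, k = 8, q = 24, z = 4, y = 23, b = 23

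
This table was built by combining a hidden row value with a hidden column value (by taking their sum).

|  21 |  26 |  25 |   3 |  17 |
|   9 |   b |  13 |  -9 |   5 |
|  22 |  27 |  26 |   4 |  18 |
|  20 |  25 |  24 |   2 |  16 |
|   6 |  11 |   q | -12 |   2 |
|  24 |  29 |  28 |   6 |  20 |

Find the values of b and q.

The difference between any two rows is the same in every column — this is an addition table with the headers hidden.
Row 2 minus row 1 is -9 − 3 = -12, so its entry in column 2 is 26 + (-12) = 14.
Row 5 minus row 1 is -12 − 3 = -15, so its entry in column 3 is 25 + (-15) = 10.

b = 14, q = 10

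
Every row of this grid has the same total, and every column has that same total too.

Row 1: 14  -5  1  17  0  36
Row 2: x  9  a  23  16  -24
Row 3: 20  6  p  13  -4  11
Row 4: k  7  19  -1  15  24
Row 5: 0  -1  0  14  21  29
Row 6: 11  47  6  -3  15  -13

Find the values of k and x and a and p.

k = -1, x = 19, a = 20, p = 17

Rows 1 and 5 both sum to 63, so that's the common total.
The known cells in row 3 total 46, leaving 63 − 46 = 17 for the blank.
The known cells in column 3 total 43, leaving 63 − 43 = 20 for the blank.
The known cells in row 2 total 44, leaving 63 − 44 = 19 for the blank.
The known cells in row 4 total 64, leaving 63 − 64 = -1 for the blank.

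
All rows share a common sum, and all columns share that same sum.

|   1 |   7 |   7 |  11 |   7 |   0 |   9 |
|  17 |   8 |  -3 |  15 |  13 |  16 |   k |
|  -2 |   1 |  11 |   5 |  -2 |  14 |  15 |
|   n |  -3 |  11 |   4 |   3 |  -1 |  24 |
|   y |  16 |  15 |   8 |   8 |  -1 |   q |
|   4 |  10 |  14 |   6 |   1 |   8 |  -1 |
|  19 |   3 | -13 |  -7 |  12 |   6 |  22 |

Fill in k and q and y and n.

Rows 1 and 3 both sum to 42, so that's the common total.
The known cells in row 2 total 66, leaving 42 − 66 = -24 for the blank.
The known cells in column 7 total 45, leaving 42 − 45 = -3 for the blank.
The known cells in row 5 total 43, leaving 42 − 43 = -1 for the blank.
The known cells in row 4 total 38, leaving 42 − 38 = 4 for the blank.

k = -24, q = -3, y = -1, n = 4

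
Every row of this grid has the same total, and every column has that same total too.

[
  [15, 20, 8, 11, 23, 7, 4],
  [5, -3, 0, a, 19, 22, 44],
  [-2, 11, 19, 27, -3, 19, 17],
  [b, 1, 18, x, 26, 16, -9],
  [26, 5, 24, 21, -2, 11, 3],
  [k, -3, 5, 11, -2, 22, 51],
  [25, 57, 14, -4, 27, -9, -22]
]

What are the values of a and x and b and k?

Rows 1 and 3 both sum to 88, so that's the common total.
The known cells in row 6 total 84, leaving 88 − 84 = 4 for the blank.
The known cells in row 2 total 87, leaving 88 − 87 = 1 for the blank.
The known cells in column 4 total 67, leaving 88 − 67 = 21 for the blank.
The known cells in row 4 total 73, leaving 88 − 73 = 15 for the blank.

a = 1, x = 21, b = 15, k = 4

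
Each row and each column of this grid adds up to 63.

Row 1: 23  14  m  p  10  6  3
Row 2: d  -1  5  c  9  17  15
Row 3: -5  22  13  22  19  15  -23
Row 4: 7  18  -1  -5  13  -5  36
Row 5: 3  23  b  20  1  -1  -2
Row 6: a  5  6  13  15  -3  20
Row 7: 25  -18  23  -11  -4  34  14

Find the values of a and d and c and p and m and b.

a = 7, d = 3, c = 15, p = 9, m = -2, b = 19

Row 5 has 3 + 23 + 20 + 1 − 1 − 2 = 44; the blank must be 63 − 44 = 19.
Column 3 has 5 + 13 − 1 + 19 + 6 + 23 = 65; the blank must be 63 − 65 = -2.
Row 1 has 23 + 14 − 2 + 10 + 6 + 3 = 54; the blank must be 63 − 54 = 9.
Row 6 has 5 + 6 + 13 + 15 − 3 + 20 = 56; the blank must be 63 − 56 = 7.
Column 1 has 23 − 5 + 7 + 3 + 7 + 25 = 60; the blank must be 63 − 60 = 3.
Row 2 has 3 − 1 + 5 + 9 + 17 + 15 = 48; the blank must be 63 − 48 = 15.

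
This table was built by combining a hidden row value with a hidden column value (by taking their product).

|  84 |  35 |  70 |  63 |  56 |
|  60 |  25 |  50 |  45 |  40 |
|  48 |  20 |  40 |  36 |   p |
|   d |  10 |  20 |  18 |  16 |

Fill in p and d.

Each row is a constant multiple of every other row — this is a multiplication table with the headers hidden.
Row 3 is 20/35 = 4/7 times row 1, so its entry in column 5 is 56 × 4/7 = 32.
Row 4 is 10/35 = 2/7 times row 1, so its entry in column 1 is 84 × 2/7 = 24.

p = 32, d = 24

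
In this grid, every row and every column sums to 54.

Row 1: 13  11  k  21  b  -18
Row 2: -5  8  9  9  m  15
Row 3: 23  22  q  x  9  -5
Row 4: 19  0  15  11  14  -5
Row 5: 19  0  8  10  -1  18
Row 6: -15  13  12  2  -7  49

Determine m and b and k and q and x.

The known cells in row 2 total 36, leaving 54 − 36 = 18 for the blank.
The known cells in column 5 total 33, leaving 54 − 33 = 21 for the blank.
The known cells in column 4 total 53, leaving 54 − 53 = 1 for the blank.
The known cells in row 1 total 48, leaving 54 − 48 = 6 for the blank.
The known cells in row 3 total 50, leaving 54 − 50 = 4 for the blank.

m = 18, b = 21, k = 6, q = 4, x = 1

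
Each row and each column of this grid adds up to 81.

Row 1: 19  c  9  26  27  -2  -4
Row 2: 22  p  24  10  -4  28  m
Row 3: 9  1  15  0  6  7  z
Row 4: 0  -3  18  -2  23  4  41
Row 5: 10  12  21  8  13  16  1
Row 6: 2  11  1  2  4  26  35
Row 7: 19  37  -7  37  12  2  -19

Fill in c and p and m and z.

c = 6, p = 17, m = -16, z = 43

Row 1 has 19 + 9 + 26 + 27 − 2 − 4 = 75; the blank must be 81 − 75 = 6.
Column 2 has 6 + 1 − 3 + 12 + 11 + 37 = 64; the blank must be 81 − 64 = 17.
Row 2 has 22 + 17 + 24 + 10 − 4 + 28 = 97; the blank must be 81 − 97 = -16.
Row 3 has 9 + 1 + 15 + 0 + 6 + 7 = 38; the blank must be 81 − 38 = 43.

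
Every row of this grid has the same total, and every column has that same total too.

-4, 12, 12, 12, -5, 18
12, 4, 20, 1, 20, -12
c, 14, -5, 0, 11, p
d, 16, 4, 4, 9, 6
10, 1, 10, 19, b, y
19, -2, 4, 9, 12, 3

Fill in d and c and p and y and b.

d = 6, c = 2, p = 23, y = 7, b = -2

Rows 1 and 2 both sum to 45, so that's the common total.
Column 5 has -5 + 20 + 11 + 9 + 12 = 47; the blank must be 45 − 47 = -2.
Row 4 has 16 + 4 + 4 + 9 + 6 = 39; the blank must be 45 − 39 = 6.
Column 1 has -4 + 12 + 6 + 10 + 19 = 43; the blank must be 45 − 43 = 2.
Row 5 has 10 + 1 + 10 + 19 − 2 = 38; the blank must be 45 − 38 = 7.
Row 3 has 2 + 14 − 5 + 0 + 11 = 22; the blank must be 45 − 22 = 23.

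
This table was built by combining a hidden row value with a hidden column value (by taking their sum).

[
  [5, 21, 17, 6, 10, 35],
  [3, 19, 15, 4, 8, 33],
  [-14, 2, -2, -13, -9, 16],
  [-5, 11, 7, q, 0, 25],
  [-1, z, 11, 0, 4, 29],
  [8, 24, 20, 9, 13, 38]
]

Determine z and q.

z = 15, q = -4

The difference between any two rows is the same in every column — this is an addition table with the headers hidden.
Row 5 minus row 1 is 4 − 10 = -6, so its entry in column 2 is 21 + (-6) = 15.
Row 4 minus row 1 is 0 − 10 = -10, so its entry in column 4 is 6 + (-10) = -4.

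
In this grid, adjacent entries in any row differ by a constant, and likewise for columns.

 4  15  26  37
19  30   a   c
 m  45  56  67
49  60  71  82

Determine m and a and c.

Along each row the entries change by 11 per step; down each column they change by 15.
Row 3: from 45 at column 2, stepping by 11 to column 1 gives 34.
Row 2: from 19 at column 1, stepping by 11 to column 3 gives 41.
Row 2: from 19 at column 1, stepping by 11 to column 4 gives 52.

m = 34, a = 41, c = 52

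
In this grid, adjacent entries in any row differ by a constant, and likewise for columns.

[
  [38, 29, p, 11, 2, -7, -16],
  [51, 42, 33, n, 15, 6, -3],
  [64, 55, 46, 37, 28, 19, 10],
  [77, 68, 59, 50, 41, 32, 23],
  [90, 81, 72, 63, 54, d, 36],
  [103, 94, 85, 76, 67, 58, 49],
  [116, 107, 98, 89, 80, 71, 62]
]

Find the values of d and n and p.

Along each row the entries change by -9 per step; down each column they change by 13.
Row 5: from 90 at column 1, stepping by -9 to column 6 gives 45.
Row 2: from 51 at column 1, stepping by -9 to column 4 gives 24.
Row 1: from 38 at column 1, stepping by -9 to column 3 gives 20.

d = 45, n = 24, p = 20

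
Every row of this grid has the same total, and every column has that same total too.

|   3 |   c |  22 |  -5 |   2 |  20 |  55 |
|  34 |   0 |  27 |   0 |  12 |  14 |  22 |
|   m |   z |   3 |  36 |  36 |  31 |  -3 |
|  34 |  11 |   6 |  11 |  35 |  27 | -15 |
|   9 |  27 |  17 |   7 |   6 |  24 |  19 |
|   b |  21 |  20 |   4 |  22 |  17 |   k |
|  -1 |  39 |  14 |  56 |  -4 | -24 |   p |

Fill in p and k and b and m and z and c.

Rows 2 and 4 both sum to 109, so that's the common total.
Row 1 has 3 + 22 − 5 + 2 + 20 + 55 = 97; the blank must be 109 − 97 = 12.
Column 2 has 12 + 0 + 11 + 27 + 21 + 39 = 110; the blank must be 109 − 110 = -1.
Row 3 has -1 + 3 + 36 + 36 + 31 − 3 = 102; the blank must be 109 − 102 = 7.
Column 1 has 3 + 34 + 7 + 34 + 9 − 1 = 86; the blank must be 109 − 86 = 23.
Row 6 has 23 + 21 + 20 + 4 + 22 + 17 = 107; the blank must be 109 − 107 = 2.
Row 7 has -1 + 39 + 14 + 56 − 4 − 24 = 80; the blank must be 109 − 80 = 29.

p = 29, k = 2, b = 23, m = 7, z = -1, c = 12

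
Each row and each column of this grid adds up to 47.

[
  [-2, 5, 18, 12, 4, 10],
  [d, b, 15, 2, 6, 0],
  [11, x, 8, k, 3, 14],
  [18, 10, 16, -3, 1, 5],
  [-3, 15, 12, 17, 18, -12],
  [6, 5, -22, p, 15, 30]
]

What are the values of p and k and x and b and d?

Column 1 has -2 + 11 + 18 − 3 + 6 = 30; the blank must be 47 − 30 = 17.
Row 2 has 17 + 15 + 2 + 6 + 0 = 40; the blank must be 47 − 40 = 7.
Column 2 has 5 + 7 + 10 + 15 + 5 = 42; the blank must be 47 − 42 = 5.
Row 3 has 11 + 5 + 8 + 3 + 14 = 41; the blank must be 47 − 41 = 6.
Row 6 has 6 + 5 − 22 + 15 + 30 = 34; the blank must be 47 − 34 = 13.

p = 13, k = 6, x = 5, b = 7, d = 17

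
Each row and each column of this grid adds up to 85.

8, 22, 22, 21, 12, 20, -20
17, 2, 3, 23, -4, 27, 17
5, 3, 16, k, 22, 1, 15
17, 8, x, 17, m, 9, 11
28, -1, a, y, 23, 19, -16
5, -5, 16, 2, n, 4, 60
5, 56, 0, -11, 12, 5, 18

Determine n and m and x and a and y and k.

The known cells in row 6 total 82, leaving 85 − 82 = 3 for the blank.
The known cells in column 5 total 68, leaving 85 − 68 = 17 for the blank.
The known cells in row 3 total 62, leaving 85 − 62 = 23 for the blank.
The known cells in column 4 total 75, leaving 85 − 75 = 10 for the blank.
The known cells in row 5 total 63, leaving 85 − 63 = 22 for the blank.
The known cells in row 4 total 79, leaving 85 − 79 = 6 for the blank.

n = 3, m = 17, x = 6, a = 22, y = 10, k = 23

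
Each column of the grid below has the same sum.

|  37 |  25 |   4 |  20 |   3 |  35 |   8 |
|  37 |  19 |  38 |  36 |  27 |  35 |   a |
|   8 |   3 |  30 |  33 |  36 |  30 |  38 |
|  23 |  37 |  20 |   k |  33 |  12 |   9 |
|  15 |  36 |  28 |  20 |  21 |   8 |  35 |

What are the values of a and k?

Columns 2 and 3 both add up to 120, so every column sums to 120.
Column 7: 8 + 38 + 9 + 35 = 90, so the missing entry is 120 − 90 = 30.
Column 4: 20 + 36 + 33 + 20 = 109, so the missing entry is 120 − 109 = 11.

a = 30, k = 11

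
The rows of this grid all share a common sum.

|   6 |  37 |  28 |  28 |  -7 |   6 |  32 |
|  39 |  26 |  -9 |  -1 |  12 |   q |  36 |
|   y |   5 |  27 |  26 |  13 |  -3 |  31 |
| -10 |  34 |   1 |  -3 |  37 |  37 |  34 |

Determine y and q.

Row 1 sums to 130 and so does row 4; that's the common total.
In row 3 the known cells total 99, leaving 130 − 99 = 31.
In row 2 the known cells total 103, leaving 130 − 103 = 27.

y = 31, q = 27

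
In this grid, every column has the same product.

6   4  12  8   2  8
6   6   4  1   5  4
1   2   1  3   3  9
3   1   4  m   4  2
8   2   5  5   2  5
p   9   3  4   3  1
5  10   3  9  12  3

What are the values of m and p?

Columns 3 and 5 each multiply to 8640, so every column has product 8640.
Column 4: 8×1×3×5×4×9 = 4320, so the missing entry is 8640 ÷ 4320 = 2.
Column 1: 6×6×1×3×8×5 = 4320, so the missing entry is 8640 ÷ 4320 = 2.

m = 2, p = 2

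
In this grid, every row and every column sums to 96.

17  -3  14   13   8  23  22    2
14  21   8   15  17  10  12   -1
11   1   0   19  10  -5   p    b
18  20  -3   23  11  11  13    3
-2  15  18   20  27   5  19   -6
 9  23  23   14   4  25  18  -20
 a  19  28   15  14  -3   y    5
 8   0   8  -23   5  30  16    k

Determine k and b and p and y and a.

Row 8: 8 + 0 + 8 − 23 + 5 + 30 + 16 = 44, so its missing entry is 96 − 44 = 52.
Column 8: 2 − 1 + 3 − 6 − 20 + 5 + 52 = 35, so its missing entry is 96 − 35 = 61.
Row 3: 11 + 1 + 0 + 19 + 10 − 5 + 61 = 97, so its missing entry is 96 − 97 = -1.
Column 1: 17 + 14 + 11 + 18 − 2 + 9 + 8 = 75, so its missing entry is 96 − 75 = 21.
Row 7: 21 + 19 + 28 + 15 + 14 − 3 + 5 = 99, so its missing entry is 96 − 99 = -3.

k = 52, b = 61, p = -1, y = -3, a = 21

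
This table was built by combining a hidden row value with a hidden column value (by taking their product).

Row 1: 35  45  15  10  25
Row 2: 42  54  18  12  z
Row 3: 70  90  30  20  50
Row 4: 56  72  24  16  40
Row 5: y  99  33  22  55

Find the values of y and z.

Each row is a constant multiple of every other row — this is a multiplication table with the headers hidden.
Row 5 is 33/15 = 11/5 times row 1, so its entry in column 1 is 35 × 11/5 = 77.
Row 2 is 18/15 = 6/5 times row 1, so its entry in column 5 is 25 × 6/5 = 30.

y = 77, z = 30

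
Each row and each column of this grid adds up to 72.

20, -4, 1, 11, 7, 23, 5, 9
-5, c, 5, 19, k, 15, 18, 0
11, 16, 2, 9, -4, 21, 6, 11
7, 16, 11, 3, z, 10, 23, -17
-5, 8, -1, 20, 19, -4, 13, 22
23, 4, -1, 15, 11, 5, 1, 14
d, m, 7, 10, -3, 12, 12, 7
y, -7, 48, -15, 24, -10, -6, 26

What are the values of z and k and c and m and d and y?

z = 19, k = -1, c = 21, m = 18, d = 9, y = 12

Row 4 has 7 + 16 + 11 + 3 + 10 + 23 − 17 = 53; the blank must be 72 − 53 = 19.
Row 8 has -7 + 48 − 15 + 24 − 10 − 6 + 26 = 60; the blank must be 72 − 60 = 12.
Column 5 has 7 − 4 + 19 + 19 + 11 − 3 + 24 = 73; the blank must be 72 − 73 = -1.
Row 2 has -5 + 5 + 19 − 1 + 15 + 18 + 0 = 51; the blank must be 72 − 51 = 21.
Column 2 has -4 + 21 + 16 + 16 + 8 + 4 − 7 = 54; the blank must be 72 − 54 = 18.
Row 7 has 18 + 7 + 10 − 3 + 12 + 12 + 7 = 63; the blank must be 72 − 63 = 9.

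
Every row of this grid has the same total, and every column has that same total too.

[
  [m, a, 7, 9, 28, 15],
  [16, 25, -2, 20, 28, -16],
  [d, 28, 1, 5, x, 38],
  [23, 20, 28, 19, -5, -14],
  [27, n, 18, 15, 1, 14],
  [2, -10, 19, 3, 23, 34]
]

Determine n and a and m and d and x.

Rows 2 and 4 both sum to 71, so that's the common total.
The known cells in column 5 total 75, leaving 71 − 75 = -4 for the blank.
The known cells in row 3 total 68, leaving 71 − 68 = 3 for the blank.
The known cells in column 1 total 71, leaving 71 − 71 = 0 for the blank.
The known cells in row 1 total 59, leaving 71 − 59 = 12 for the blank.
The known cells in row 5 total 75, leaving 71 − 75 = -4 for the blank.

n = -4, a = 12, m = 0, d = 3, x = -4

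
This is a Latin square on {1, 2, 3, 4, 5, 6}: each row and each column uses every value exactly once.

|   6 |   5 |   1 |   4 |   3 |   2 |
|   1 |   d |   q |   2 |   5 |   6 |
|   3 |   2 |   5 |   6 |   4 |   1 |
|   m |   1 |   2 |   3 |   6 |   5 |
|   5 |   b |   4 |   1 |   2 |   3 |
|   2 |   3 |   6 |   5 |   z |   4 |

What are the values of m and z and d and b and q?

At (row 2, col 3): column 3 already has {1, 2, 4, 5, 6}, so the value is 3.
For row 2, column 2: row 2 already has {1, 2, 3, 5, 6}; that leaves 4.
Cell (6,5): row 6 already has {2, 3, 4, 5, 6} → 1.
At (row 4, col 1): row 4 already has {1, 2, 3, 5, 6}, so the value is 4.
At (row 5, col 2): row 5 already has {1, 2, 3, 4, 5}, so the value is 6.

m = 4, z = 1, d = 4, b = 6, q = 3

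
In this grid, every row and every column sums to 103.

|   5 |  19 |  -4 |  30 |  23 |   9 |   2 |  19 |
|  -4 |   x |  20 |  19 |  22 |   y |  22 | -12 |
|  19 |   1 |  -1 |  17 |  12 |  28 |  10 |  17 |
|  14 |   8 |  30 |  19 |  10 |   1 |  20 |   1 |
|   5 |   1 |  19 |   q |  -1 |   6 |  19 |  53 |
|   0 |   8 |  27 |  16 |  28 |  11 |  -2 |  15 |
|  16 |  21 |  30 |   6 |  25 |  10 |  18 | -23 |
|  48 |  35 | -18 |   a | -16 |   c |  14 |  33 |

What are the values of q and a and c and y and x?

Row 5 has 5 + 1 + 19 − 1 + 6 + 19 + 53 = 102; the blank must be 103 − 102 = 1.
Column 2 has 19 + 1 + 8 + 1 + 8 + 21 + 35 = 93; the blank must be 103 − 93 = 10.
Row 2 has -4 + 10 + 20 + 19 + 22 + 22 − 12 = 77; the blank must be 103 − 77 = 26.
Column 4 has 30 + 19 + 17 + 19 + 1 + 16 + 6 = 108; the blank must be 103 − 108 = -5.
Row 8 has 48 + 35 − 18 − 5 − 16 + 14 + 33 = 91; the blank must be 103 − 91 = 12.

q = 1, a = -5, c = 12, y = 26, x = 10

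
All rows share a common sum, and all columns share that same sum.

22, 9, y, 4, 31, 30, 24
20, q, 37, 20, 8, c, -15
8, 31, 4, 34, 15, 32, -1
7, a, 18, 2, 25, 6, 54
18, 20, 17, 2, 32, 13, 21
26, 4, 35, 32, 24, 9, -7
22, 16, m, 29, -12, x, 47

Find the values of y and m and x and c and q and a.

y = 3, m = 9, x = 12, c = 21, q = 32, a = 11

Rows 3 and 5 both sum to 123, so that's the common total.
Row 4 has 7 + 18 + 2 + 25 + 6 + 54 = 112; the blank must be 123 − 112 = 11.
Column 2 has 9 + 31 + 11 + 20 + 4 + 16 = 91; the blank must be 123 − 91 = 32.
Row 2 has 20 + 32 + 37 + 20 + 8 − 15 = 102; the blank must be 123 − 102 = 21.
Column 6 has 30 + 21 + 32 + 6 + 13 + 9 = 111; the blank must be 123 − 111 = 12.
Row 7 has 22 + 16 + 29 − 12 + 12 + 47 = 114; the blank must be 123 − 114 = 9.
Row 1 has 22 + 9 + 4 + 31 + 30 + 24 = 120; the blank must be 123 − 120 = 3.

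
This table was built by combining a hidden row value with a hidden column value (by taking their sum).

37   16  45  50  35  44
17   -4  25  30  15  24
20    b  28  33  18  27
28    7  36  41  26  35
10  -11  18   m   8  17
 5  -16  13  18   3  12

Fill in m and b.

The difference between any two rows is the same in every column — this is an addition table with the headers hidden.
Row 5 minus row 1 is 17 − 44 = -27, so its entry in column 4 is 50 + (-27) = 23.
Row 3 minus row 1 is 27 − 44 = -17, so its entry in column 2 is 16 + (-17) = -1.

m = 23, b = -1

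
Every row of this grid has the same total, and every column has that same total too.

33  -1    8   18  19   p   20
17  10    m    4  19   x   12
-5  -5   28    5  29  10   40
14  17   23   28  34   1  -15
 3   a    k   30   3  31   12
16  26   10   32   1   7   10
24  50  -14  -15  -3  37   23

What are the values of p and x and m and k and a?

Rows 3 and 4 both sum to 102, so that's the common total.
Row 1: 33 − 1 + 8 + 18 + 19 + 20 = 97, so its missing entry is 102 − 97 = 5.
Column 6: 5 + 10 + 1 + 31 + 7 + 37 = 91, so its missing entry is 102 − 91 = 11.
Row 2: 17 + 10 + 4 + 19 + 11 + 12 = 73, so its missing entry is 102 − 73 = 29.
Column 3: 8 + 29 + 28 + 23 + 10 − 14 = 84, so its missing entry is 102 − 84 = 18.
Row 5: 3 + 18 + 30 + 3 + 31 + 12 = 97, so its missing entry is 102 − 97 = 5.

p = 5, x = 11, m = 29, k = 18, a = 5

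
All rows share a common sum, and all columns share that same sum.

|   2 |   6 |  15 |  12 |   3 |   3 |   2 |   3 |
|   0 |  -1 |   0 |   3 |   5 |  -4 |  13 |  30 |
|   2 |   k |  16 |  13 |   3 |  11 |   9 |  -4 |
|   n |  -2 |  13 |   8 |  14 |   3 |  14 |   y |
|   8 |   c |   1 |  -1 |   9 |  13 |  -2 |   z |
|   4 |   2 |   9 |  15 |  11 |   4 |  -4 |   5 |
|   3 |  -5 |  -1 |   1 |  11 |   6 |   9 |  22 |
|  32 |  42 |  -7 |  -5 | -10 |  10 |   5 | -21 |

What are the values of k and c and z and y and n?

k = -4, c = 8, z = 10, y = 1, n = -5

Rows 1 and 2 both sum to 46, so that's the common total.
Row 3 has 2 + 16 + 13 + 3 + 11 + 9 − 4 = 50; the blank must be 46 − 50 = -4.
Column 1 has 2 + 0 + 2 + 8 + 4 + 3 + 32 = 51; the blank must be 46 − 51 = -5.
Row 4 has -5 − 2 + 13 + 8 + 14 + 3 + 14 = 45; the blank must be 46 − 45 = 1.
Column 2 has 6 − 1 − 4 − 2 + 2 − 5 + 42 = 38; the blank must be 46 − 38 = 8.
Row 5 has 8 + 8 + 1 − 1 + 9 + 13 − 2 = 36; the blank must be 46 − 36 = 10.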